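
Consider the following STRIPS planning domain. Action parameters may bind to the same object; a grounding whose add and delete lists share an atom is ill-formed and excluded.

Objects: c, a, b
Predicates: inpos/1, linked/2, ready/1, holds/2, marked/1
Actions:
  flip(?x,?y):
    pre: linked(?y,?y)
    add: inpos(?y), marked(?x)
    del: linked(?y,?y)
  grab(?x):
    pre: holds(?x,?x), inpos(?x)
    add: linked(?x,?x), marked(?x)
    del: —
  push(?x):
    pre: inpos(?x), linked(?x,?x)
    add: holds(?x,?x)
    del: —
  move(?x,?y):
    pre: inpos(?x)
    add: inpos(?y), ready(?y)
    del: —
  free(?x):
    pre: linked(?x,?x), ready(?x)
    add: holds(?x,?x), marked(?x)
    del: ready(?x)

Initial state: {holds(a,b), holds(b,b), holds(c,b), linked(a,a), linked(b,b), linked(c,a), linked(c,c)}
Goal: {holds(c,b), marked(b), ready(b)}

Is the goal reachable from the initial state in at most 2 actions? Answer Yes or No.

1. flip(b,c)  →  {holds(a,b), holds(b,b), holds(c,b), inpos(c), linked(a,a), linked(b,b), linked(c,a), marked(b)}
2. move(c,b)  →  {holds(a,b), holds(b,b), holds(c,b), inpos(b), inpos(c), linked(a,a), linked(b,b), linked(c,a), marked(b), ready(b)}
optimal plan length = 2; 2 ≤ 2

Yes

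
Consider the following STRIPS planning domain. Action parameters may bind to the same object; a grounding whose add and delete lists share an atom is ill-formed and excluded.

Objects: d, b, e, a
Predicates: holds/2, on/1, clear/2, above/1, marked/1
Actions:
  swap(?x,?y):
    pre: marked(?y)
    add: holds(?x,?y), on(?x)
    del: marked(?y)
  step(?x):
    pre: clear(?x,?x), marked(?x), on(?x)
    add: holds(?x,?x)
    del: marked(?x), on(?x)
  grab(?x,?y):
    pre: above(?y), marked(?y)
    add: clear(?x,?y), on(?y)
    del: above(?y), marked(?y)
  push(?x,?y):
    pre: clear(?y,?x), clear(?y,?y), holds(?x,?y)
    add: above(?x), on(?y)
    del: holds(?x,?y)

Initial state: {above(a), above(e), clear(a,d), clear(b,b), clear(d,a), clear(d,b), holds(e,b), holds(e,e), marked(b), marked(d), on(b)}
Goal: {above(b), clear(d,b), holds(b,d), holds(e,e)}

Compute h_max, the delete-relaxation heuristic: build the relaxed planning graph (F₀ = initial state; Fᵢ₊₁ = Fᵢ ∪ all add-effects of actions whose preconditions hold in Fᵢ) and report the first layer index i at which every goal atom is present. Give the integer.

F0 = init (11 atoms)
F1 = F0 ∪ {holds(a,b), holds(a,d), holds(b,b), holds(b,d), holds(d,b), holds(d,d), holds(e,d), on(a), on(d), on(e)}  (21 atoms)
F2 = F1 ∪ {above(b)}  (22 atoms)
goal ⊆ F2  ⇒  h_max = 2

2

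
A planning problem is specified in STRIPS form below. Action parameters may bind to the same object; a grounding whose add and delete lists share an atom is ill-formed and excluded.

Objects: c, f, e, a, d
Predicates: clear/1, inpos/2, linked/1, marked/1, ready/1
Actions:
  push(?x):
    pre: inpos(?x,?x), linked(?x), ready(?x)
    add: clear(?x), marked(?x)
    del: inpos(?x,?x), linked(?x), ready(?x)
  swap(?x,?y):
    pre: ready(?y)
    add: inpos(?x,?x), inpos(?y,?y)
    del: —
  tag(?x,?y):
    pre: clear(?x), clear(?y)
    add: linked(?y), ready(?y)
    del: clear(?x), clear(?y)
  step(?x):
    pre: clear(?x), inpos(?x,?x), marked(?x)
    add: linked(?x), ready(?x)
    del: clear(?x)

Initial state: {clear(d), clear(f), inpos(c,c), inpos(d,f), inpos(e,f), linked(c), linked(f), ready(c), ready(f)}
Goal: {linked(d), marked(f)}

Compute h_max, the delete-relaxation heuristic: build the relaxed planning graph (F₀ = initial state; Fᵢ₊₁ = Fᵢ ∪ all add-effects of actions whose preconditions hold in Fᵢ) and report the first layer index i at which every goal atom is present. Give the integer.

F0 = init (9 atoms)
F1 = F0 ∪ {clear(c), inpos(a,a), inpos(d,d), inpos(e,e), inpos(f,f), linked(d), marked(c), ready(d)}  (17 atoms)
F2 = F1 ∪ {marked(d), marked(f)}  (19 atoms)
goal ⊆ F2  ⇒  h_max = 2

2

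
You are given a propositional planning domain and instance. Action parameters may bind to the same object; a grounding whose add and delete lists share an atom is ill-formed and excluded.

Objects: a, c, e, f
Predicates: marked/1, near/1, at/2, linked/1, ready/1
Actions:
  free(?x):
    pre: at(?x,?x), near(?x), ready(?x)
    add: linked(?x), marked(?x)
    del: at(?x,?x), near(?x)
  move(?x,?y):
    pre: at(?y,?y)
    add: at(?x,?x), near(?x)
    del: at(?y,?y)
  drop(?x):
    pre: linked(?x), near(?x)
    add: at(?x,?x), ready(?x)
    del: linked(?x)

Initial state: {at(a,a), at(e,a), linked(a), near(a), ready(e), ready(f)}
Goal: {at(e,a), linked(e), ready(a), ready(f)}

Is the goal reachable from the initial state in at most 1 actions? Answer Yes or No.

1. move(e,a)  →  {at(e,a), at(e,e), linked(a), near(a), near(e), ready(e), ready(f)}
2. free(e)  →  {at(e,a), linked(a), linked(e), marked(e), near(a), ready(e), ready(f)}
3. drop(a)  →  {at(a,a), at(e,a), linked(e), marked(e), near(a), ready(a), ready(e), ready(f)}
optimal plan length = 3; 3 > 1

No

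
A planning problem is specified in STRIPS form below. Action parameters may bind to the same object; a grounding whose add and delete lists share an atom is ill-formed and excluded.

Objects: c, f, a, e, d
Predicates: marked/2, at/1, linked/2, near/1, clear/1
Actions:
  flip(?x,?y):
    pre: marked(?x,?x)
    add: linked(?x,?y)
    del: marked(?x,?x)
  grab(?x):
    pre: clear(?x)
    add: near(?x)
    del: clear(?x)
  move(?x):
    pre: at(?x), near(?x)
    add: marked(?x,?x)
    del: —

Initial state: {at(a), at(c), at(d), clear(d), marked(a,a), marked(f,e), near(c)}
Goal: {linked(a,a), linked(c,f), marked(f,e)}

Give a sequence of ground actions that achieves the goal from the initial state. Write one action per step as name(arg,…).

flip(a,a); move(c); flip(c,f)

1. flip(a,a)  →  {at(a), at(c), at(d), clear(d), linked(a,a), marked(f,e), near(c)}
2. move(c)  →  {at(a), at(c), at(d), clear(d), linked(a,a), marked(c,c), marked(f,e), near(c)}
3. flip(c,f)  →  {at(a), at(c), at(d), clear(d), linked(a,a), linked(c,f), marked(f,e), near(c)}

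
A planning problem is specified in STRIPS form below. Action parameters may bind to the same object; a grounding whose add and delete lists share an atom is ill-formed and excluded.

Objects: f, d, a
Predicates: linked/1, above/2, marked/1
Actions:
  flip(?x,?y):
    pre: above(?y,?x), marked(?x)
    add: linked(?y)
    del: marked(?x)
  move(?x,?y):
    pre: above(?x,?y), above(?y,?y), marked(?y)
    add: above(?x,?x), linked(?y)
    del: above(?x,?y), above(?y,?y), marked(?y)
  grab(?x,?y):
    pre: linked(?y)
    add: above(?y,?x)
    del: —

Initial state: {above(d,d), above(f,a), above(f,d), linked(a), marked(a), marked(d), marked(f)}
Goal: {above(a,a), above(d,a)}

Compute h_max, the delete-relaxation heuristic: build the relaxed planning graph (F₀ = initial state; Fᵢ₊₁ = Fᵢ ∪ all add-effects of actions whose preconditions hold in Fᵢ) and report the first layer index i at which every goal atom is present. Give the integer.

F0 = init (7 atoms)
F1 = F0 ∪ {above(a,a), above(a,d), above(a,f), above(f,f), linked(d), linked(f)}  (13 atoms)
F2 = F1 ∪ {above(d,a), above(d,f)}  (15 atoms)
goal ⊆ F2  ⇒  h_max = 2

2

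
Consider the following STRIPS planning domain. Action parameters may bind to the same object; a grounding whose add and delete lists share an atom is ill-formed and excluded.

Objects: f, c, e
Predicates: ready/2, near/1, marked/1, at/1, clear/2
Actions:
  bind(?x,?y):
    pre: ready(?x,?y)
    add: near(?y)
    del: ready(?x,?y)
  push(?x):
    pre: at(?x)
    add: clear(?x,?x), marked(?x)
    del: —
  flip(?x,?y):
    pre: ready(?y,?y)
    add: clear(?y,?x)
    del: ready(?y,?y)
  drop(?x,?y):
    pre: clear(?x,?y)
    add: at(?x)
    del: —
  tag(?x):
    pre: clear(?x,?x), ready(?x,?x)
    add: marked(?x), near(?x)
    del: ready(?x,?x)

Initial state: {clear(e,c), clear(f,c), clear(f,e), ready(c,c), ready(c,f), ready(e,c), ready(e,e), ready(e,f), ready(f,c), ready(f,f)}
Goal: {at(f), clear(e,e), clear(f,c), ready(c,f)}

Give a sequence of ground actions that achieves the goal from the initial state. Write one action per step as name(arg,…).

flip(e,e); drop(f,c)

1. flip(e,e)  →  {clear(e,c), clear(e,e), clear(f,c), clear(f,e), ready(c,c), ready(c,f), ready(e,c), ready(e,f), ready(f,c), ready(f,f)}
2. drop(f,c)  →  {at(f), clear(e,c), clear(e,e), clear(f,c), clear(f,e), ready(c,c), ready(c,f), ready(e,c), ready(e,f), ready(f,c), ready(f,f)}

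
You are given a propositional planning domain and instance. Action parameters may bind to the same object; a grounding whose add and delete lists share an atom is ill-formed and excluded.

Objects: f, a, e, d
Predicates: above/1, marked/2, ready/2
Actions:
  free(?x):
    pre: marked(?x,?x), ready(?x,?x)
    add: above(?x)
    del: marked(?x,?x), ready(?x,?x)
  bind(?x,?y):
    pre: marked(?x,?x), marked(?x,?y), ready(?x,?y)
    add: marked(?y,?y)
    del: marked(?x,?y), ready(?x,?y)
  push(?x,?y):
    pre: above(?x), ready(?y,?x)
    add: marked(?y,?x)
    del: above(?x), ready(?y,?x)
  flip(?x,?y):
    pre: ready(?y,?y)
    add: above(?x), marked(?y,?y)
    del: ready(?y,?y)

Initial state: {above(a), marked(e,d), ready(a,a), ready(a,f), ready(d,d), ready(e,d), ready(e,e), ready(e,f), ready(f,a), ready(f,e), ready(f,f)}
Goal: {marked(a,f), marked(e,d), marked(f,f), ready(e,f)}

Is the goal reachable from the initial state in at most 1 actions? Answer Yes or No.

No

1. flip(f,f)  →  {above(a), above(f), marked(e,d), marked(f,f), ready(a,a), ready(a,f), ready(d,d), ready(e,d), ready(e,e), ready(e,f), ready(f,a), ready(f,e)}
2. push(f,a)  →  {above(a), marked(a,f), marked(e,d), marked(f,f), ready(a,a), ready(d,d), ready(e,d), ready(e,e), ready(e,f), ready(f,a), ready(f,e)}
optimal plan length = 2; 2 > 1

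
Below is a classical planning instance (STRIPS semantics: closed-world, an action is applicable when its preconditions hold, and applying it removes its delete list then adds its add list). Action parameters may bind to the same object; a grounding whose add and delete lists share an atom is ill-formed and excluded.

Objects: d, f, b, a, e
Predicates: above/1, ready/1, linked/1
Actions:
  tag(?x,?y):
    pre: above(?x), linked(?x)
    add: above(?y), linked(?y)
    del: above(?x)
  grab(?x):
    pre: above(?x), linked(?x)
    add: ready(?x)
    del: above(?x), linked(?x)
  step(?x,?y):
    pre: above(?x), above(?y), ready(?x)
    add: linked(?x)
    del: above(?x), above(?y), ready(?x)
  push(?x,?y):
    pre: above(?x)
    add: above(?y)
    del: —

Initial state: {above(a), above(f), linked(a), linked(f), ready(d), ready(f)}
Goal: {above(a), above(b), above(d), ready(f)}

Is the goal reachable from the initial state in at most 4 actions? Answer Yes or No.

Yes

1. tag(f,d)  →  {above(a), above(d), linked(a), linked(d), linked(f), ready(d), ready(f)}
2. push(d,b)  →  {above(a), above(b), above(d), linked(a), linked(d), linked(f), ready(d), ready(f)}
optimal plan length = 2; 2 ≤ 4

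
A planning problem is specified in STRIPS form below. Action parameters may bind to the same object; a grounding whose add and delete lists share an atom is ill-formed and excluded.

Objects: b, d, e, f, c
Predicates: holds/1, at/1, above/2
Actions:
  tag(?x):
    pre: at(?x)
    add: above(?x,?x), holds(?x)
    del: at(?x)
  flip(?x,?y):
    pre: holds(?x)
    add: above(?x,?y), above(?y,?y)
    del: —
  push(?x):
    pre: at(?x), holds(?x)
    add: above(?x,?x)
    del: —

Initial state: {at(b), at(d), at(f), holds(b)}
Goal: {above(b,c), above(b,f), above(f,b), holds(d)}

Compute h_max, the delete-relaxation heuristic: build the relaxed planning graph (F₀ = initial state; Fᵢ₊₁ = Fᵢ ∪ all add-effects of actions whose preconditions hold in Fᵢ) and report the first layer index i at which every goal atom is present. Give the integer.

F0 = init (4 atoms)
F1 = F0 ∪ {above(b,b), above(b,c), above(b,d), above(b,e), above(b,f), above(c,c), above(d,d), above(e,e), above(f,f), holds(d), holds(f)}  (15 atoms)
F2 = F1 ∪ {above(d,b), above(d,c), above(d,e), above(d,f), above(f,b), above(f,c), above(f,d), above(f,e)}  (23 atoms)
goal ⊆ F2  ⇒  h_max = 2

2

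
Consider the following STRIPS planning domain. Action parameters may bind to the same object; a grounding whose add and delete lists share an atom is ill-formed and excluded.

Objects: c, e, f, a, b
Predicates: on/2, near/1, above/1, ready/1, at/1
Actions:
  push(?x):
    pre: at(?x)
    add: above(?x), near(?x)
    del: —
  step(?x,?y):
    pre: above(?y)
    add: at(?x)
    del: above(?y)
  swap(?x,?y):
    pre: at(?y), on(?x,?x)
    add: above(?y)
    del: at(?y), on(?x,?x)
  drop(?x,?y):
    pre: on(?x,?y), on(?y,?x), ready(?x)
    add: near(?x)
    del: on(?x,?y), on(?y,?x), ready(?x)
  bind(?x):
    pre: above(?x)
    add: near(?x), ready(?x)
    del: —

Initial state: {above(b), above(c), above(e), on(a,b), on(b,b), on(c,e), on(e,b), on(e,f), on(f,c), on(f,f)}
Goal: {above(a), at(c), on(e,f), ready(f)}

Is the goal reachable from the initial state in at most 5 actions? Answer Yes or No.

No

1. step(c,c)  →  {above(b), above(e), at(c), on(a,b), on(b,b), on(c,e), on(e,b), on(e,f), on(f,c), on(f,f)}
2. step(f,e)  →  {above(b), at(c), at(f), on(a,b), on(b,b), on(c,e), on(e,b), on(e,f), on(f,c), on(f,f)}
3. push(f)  →  {above(b), above(f), at(c), at(f), near(f), on(a,b), on(b,b), on(c,e), on(e,b), on(e,f), on(f,c), on(f,f)}
4. step(a,b)  →  {above(f), at(a), at(c), at(f), near(f), on(a,b), on(b,b), on(c,e), on(e,b), on(e,f), on(f,c), on(f,f)}
5. push(a)  →  {above(a), above(f), at(a), at(c), at(f), near(a), near(f), on(a,b), on(b,b), on(c,e), on(e,b), on(e,f), on(f,c), on(f,f)}
6. bind(f)  →  {above(a), above(f), at(a), at(c), at(f), near(a), near(f), on(a,b), on(b,b), on(c,e), on(e,b), on(e,f), on(f,c), on(f,f), ready(f)}
optimal plan length = 6; 6 > 5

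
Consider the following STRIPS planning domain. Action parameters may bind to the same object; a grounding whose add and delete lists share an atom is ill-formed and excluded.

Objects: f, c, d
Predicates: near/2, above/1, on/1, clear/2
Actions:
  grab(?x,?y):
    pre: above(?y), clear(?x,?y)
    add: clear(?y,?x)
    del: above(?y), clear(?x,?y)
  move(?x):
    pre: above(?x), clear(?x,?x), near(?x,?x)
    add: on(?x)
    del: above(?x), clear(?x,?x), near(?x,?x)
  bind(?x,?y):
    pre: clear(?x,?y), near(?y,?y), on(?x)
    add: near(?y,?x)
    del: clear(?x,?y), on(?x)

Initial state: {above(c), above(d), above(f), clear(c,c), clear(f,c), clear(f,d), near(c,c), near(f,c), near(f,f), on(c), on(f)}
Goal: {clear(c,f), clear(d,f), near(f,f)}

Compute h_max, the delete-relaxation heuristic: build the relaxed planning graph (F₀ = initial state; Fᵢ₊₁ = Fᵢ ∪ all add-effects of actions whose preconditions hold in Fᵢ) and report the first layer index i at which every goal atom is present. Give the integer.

F0 = init (11 atoms)
F1 = F0 ∪ {clear(c,f), clear(d,f), near(c,f)}  (14 atoms)
goal ⊆ F1  ⇒  h_max = 1

1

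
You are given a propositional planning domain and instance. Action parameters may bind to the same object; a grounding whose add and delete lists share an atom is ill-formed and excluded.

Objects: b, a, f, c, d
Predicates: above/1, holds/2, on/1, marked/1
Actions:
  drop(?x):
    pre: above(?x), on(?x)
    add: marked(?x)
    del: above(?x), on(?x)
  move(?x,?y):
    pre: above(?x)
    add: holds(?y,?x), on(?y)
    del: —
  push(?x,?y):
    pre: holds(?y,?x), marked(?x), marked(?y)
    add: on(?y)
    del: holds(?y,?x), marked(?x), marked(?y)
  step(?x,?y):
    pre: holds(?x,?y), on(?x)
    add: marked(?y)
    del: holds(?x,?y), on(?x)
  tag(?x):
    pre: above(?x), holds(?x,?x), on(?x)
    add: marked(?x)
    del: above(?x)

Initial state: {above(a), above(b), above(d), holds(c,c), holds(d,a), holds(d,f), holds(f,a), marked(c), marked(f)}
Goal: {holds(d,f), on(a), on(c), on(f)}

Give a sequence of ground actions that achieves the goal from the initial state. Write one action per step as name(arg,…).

move(b,a); move(b,f); move(b,c)

1. move(b,a)  →  {above(a), above(b), above(d), holds(a,b), holds(c,c), holds(d,a), holds(d,f), holds(f,a), marked(c), marked(f), on(a)}
2. move(b,f)  →  {above(a), above(b), above(d), holds(a,b), holds(c,c), holds(d,a), holds(d,f), holds(f,a), holds(f,b), marked(c), marked(f), on(a), on(f)}
3. move(b,c)  →  {above(a), above(b), above(d), holds(a,b), holds(c,b), holds(c,c), holds(d,a), holds(d,f), holds(f,a), holds(f,b), marked(c), marked(f), on(a), on(c), on(f)}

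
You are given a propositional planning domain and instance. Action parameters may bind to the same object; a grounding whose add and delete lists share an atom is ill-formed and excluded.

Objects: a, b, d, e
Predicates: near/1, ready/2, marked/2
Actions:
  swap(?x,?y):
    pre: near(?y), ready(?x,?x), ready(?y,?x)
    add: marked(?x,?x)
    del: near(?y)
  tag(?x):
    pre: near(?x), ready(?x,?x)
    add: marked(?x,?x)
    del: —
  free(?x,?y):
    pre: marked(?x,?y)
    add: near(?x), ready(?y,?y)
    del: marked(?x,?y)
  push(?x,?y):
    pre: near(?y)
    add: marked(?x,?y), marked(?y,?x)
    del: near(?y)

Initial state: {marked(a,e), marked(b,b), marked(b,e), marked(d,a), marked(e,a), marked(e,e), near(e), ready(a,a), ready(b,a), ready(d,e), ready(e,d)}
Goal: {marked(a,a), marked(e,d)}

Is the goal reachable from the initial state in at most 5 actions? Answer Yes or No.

Yes

1. free(a,e)  →  {marked(b,b), marked(b,e), marked(d,a), marked(e,a), marked(e,e), near(a), near(e), ready(a,a), ready(b,a), ready(d,e), ready(e,d), ready(e,e)}
2. swap(a,a)  →  {marked(a,a), marked(b,b), marked(b,e), marked(d,a), marked(e,a), marked(e,e), near(e), ready(a,a), ready(b,a), ready(d,e), ready(e,d), ready(e,e)}
3. push(d,e)  →  {marked(a,a), marked(b,b), marked(b,e), marked(d,a), marked(d,e), marked(e,a), marked(e,d), marked(e,e), ready(a,a), ready(b,a), ready(d,e), ready(e,d), ready(e,e)}
optimal plan length = 3; 3 ≤ 5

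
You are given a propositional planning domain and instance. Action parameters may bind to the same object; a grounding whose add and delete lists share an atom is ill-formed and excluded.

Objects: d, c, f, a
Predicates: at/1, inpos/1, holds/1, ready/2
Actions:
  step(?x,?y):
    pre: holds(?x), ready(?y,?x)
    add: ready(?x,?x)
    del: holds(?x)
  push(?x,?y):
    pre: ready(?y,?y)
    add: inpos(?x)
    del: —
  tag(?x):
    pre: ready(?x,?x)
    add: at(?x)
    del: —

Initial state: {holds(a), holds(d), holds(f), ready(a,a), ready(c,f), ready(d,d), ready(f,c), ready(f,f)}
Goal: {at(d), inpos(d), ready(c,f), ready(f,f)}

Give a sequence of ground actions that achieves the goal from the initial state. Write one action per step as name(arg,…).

1. push(d,d)  →  {holds(a), holds(d), holds(f), inpos(d), ready(a,a), ready(c,f), ready(d,d), ready(f,c), ready(f,f)}
2. tag(d)  →  {at(d), holds(a), holds(d), holds(f), inpos(d), ready(a,a), ready(c,f), ready(d,d), ready(f,c), ready(f,f)}

push(d,d); tag(d)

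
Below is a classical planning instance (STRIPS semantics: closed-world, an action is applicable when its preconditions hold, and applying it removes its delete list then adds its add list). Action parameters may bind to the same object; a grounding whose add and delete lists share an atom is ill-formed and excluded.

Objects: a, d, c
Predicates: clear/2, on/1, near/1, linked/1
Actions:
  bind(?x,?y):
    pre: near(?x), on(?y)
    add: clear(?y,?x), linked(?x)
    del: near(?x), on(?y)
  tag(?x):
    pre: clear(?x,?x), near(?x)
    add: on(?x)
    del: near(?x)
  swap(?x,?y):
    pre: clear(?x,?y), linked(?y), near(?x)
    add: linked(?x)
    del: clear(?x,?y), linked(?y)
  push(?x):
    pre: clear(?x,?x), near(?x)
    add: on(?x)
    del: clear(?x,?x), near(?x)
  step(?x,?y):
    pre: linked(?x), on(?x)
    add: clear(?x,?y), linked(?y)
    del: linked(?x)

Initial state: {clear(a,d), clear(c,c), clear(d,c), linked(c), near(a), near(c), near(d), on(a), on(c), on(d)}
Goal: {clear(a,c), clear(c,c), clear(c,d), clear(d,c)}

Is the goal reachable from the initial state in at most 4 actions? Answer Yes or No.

1. bind(d,c)  →  {clear(a,d), clear(c,c), clear(c,d), clear(d,c), linked(c), linked(d), near(a), near(c), on(a), on(d)}
2. bind(c,a)  →  {clear(a,c), clear(a,d), clear(c,c), clear(c,d), clear(d,c), linked(c), linked(d), near(a), on(d)}
optimal plan length = 2; 2 ≤ 4

Yes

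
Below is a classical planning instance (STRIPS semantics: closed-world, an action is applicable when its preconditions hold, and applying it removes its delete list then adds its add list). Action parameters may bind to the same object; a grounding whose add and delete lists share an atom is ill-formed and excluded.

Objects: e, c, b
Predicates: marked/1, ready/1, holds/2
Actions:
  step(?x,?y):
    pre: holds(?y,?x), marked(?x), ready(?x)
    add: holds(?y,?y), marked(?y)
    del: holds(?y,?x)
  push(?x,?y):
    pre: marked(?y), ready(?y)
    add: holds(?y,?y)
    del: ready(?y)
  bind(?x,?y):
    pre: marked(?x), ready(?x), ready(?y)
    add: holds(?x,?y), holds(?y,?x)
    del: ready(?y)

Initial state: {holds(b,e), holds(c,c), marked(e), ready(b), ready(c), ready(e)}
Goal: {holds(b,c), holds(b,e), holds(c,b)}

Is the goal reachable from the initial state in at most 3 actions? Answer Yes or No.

Yes

1. step(e,b)  →  {holds(b,b), holds(c,c), marked(b), marked(e), ready(b), ready(c), ready(e)}
2. bind(b,e)  →  {holds(b,b), holds(b,e), holds(c,c), holds(e,b), marked(b), marked(e), ready(b), ready(c)}
3. bind(b,c)  →  {holds(b,b), holds(b,c), holds(b,e), holds(c,b), holds(c,c), holds(e,b), marked(b), marked(e), ready(b)}
optimal plan length = 3; 3 ≤ 3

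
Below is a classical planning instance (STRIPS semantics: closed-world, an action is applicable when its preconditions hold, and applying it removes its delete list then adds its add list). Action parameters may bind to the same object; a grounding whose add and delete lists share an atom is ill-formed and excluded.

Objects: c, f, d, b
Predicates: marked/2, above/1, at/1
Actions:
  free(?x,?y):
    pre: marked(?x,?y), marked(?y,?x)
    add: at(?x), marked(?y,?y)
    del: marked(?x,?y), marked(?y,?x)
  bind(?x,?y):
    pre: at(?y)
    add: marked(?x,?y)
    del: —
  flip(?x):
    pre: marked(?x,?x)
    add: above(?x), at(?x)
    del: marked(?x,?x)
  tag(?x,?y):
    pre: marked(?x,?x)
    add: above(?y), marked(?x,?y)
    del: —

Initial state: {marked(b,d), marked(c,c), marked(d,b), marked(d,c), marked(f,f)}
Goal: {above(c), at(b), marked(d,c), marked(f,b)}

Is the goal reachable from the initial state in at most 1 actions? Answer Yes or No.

No

1. free(b,d)  →  {at(b), marked(c,c), marked(d,c), marked(d,d), marked(f,f)}
2. bind(f,b)  →  {at(b), marked(c,c), marked(d,c), marked(d,d), marked(f,b), marked(f,f)}
3. flip(c)  →  {above(c), at(b), at(c), marked(d,c), marked(d,d), marked(f,b), marked(f,f)}
optimal plan length = 3; 3 > 1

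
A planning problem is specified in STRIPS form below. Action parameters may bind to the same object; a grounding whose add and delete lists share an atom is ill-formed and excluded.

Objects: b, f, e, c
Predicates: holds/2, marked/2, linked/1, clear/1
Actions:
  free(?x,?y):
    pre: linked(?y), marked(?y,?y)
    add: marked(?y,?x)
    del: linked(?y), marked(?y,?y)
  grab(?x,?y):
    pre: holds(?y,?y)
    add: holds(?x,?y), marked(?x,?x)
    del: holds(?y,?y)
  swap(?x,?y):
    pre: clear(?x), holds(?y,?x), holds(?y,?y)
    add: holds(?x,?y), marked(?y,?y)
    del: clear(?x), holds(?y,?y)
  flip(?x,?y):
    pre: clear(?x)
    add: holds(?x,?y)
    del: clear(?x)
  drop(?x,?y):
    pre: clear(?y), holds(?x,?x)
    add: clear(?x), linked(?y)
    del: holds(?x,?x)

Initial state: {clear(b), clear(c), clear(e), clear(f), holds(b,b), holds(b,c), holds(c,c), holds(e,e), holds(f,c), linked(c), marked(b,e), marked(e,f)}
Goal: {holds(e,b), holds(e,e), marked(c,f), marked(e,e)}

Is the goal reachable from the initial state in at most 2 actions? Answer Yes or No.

No

1. grab(e,b)  →  {clear(b), clear(c), clear(e), clear(f), holds(b,c), holds(c,c), holds(e,b), holds(e,e), holds(f,c), linked(c), marked(b,e), marked(e,e), marked(e,f)}
2. grab(c,e)  →  {clear(b), clear(c), clear(e), clear(f), holds(b,c), holds(c,c), holds(c,e), holds(e,b), holds(f,c), linked(c), marked(b,e), marked(c,c), marked(e,e), marked(e,f)}
3. free(f,c)  →  {clear(b), clear(c), clear(e), clear(f), holds(b,c), holds(c,c), holds(c,e), holds(e,b), holds(f,c), marked(b,e), marked(c,f), marked(e,e), marked(e,f)}
4. flip(e,e)  →  {clear(b), clear(c), clear(f), holds(b,c), holds(c,c), holds(c,e), holds(e,b), holds(e,e), holds(f,c), marked(b,e), marked(c,f), marked(e,e), marked(e,f)}
optimal plan length = 4; 4 > 2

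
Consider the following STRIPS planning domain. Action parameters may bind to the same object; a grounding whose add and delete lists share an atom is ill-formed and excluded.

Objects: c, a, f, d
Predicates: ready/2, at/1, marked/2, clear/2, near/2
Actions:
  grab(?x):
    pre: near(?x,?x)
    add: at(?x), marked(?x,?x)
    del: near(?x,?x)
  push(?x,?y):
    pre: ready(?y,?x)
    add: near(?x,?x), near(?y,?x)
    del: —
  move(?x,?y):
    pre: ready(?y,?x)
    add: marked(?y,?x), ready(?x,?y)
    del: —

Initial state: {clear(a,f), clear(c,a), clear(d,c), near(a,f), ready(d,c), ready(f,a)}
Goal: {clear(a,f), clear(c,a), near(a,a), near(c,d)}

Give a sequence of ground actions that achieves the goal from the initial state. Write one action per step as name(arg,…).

1. push(a,f)  →  {clear(a,f), clear(c,a), clear(d,c), near(a,a), near(a,f), near(f,a), ready(d,c), ready(f,a)}
2. move(c,d)  →  {clear(a,f), clear(c,a), clear(d,c), marked(d,c), near(a,a), near(a,f), near(f,a), ready(c,d), ready(d,c), ready(f,a)}
3. push(d,c)  →  {clear(a,f), clear(c,a), clear(d,c), marked(d,c), near(a,a), near(a,f), near(c,d), near(d,d), near(f,a), ready(c,d), ready(d,c), ready(f,a)}

push(a,f); move(c,d); push(d,c)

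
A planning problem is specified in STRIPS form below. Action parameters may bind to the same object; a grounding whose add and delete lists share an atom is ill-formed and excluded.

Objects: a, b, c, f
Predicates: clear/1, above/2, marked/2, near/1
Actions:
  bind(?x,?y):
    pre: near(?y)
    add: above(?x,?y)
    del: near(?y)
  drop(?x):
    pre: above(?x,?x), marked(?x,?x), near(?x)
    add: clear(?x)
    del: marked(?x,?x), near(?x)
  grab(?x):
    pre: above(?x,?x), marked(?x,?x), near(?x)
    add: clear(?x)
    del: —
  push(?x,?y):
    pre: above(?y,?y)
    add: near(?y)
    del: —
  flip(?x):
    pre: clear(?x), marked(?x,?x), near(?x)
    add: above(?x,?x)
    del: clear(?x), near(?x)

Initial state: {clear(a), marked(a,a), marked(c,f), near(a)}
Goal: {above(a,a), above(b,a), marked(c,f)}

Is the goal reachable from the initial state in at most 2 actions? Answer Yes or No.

No

1. bind(a,a)  →  {above(a,a), clear(a), marked(a,a), marked(c,f)}
2. push(a,a)  →  {above(a,a), clear(a), marked(a,a), marked(c,f), near(a)}
3. bind(b,a)  →  {above(a,a), above(b,a), clear(a), marked(a,a), marked(c,f)}
optimal plan length = 3; 3 > 2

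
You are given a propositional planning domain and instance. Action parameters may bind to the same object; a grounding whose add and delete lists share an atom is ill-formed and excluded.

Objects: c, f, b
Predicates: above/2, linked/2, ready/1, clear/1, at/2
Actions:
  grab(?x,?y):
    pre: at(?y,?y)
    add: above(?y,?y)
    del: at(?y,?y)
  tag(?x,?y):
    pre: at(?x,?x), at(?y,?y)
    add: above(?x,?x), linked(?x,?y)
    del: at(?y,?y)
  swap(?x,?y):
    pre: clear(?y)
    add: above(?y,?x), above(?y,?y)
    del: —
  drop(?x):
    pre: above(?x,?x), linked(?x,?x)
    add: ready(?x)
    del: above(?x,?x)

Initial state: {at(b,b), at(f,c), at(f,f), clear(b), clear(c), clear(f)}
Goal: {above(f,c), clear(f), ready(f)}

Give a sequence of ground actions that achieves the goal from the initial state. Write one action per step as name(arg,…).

1. tag(f,f)  →  {above(f,f), at(b,b), at(f,c), clear(b), clear(c), clear(f), linked(f,f)}
2. swap(c,f)  →  {above(f,c), above(f,f), at(b,b), at(f,c), clear(b), clear(c), clear(f), linked(f,f)}
3. drop(f)  →  {above(f,c), at(b,b), at(f,c), clear(b), clear(c), clear(f), linked(f,f), ready(f)}

tag(f,f); swap(c,f); drop(f)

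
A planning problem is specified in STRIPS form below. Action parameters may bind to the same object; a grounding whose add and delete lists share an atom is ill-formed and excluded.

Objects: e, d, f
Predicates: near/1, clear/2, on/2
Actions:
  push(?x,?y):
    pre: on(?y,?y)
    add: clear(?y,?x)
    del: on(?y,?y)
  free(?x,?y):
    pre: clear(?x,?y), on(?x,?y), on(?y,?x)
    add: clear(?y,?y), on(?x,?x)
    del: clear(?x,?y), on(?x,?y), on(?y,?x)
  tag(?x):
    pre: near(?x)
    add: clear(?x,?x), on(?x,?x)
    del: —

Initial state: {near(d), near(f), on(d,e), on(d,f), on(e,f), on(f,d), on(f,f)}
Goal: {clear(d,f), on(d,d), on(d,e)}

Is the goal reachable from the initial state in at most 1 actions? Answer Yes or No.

No

1. tag(d)  →  {clear(d,d), near(d), near(f), on(d,d), on(d,e), on(d,f), on(e,f), on(f,d), on(f,f)}
2. push(f,d)  →  {clear(d,d), clear(d,f), near(d), near(f), on(d,e), on(d,f), on(e,f), on(f,d), on(f,f)}
3. tag(d)  →  {clear(d,d), clear(d,f), near(d), near(f), on(d,d), on(d,e), on(d,f), on(e,f), on(f,d), on(f,f)}
optimal plan length = 3; 3 > 1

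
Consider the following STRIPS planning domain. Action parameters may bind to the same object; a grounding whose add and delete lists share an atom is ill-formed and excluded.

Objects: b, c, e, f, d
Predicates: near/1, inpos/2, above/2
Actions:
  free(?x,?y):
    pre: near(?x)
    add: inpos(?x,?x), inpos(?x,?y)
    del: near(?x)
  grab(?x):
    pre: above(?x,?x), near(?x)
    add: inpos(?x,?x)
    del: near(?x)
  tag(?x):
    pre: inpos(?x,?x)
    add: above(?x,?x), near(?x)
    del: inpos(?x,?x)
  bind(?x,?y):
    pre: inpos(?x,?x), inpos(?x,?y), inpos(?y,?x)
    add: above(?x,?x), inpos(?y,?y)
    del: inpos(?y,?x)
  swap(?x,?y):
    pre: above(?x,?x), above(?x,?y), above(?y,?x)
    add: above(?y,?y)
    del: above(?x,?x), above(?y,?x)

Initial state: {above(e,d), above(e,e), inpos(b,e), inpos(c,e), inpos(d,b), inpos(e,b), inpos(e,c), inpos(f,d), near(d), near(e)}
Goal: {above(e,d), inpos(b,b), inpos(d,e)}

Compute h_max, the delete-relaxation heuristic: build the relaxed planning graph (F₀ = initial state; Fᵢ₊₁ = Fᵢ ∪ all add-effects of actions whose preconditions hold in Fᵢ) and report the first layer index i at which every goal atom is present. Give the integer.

2

F0 = init (10 atoms)
F1 = F0 ∪ {inpos(d,c), inpos(d,d), inpos(d,e), inpos(d,f), inpos(e,d), inpos(e,e), inpos(e,f)}  (17 atoms)
F2 = F1 ∪ {above(d,d), inpos(b,b), inpos(c,c), inpos(f,f)}  (21 atoms)
goal ⊆ F2  ⇒  h_max = 2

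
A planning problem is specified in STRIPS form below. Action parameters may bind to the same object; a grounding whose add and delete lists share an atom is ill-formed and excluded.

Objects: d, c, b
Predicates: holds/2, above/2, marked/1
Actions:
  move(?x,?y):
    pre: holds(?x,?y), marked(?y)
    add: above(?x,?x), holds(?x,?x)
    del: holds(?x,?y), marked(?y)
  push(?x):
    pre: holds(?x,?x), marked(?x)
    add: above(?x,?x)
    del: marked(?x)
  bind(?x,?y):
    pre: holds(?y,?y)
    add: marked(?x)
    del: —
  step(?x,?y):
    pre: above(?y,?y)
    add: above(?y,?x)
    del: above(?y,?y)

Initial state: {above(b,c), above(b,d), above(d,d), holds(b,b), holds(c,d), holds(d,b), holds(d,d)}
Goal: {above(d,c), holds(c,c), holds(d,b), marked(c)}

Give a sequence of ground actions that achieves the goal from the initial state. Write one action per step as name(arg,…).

bind(d,d); move(c,d); bind(c,d); step(c,d)

1. bind(d,d)  →  {above(b,c), above(b,d), above(d,d), holds(b,b), holds(c,d), holds(d,b), holds(d,d), marked(d)}
2. move(c,d)  →  {above(b,c), above(b,d), above(c,c), above(d,d), holds(b,b), holds(c,c), holds(d,b), holds(d,d)}
3. bind(c,d)  →  {above(b,c), above(b,d), above(c,c), above(d,d), holds(b,b), holds(c,c), holds(d,b), holds(d,d), marked(c)}
4. step(c,d)  →  {above(b,c), above(b,d), above(c,c), above(d,c), holds(b,b), holds(c,c), holds(d,b), holds(d,d), marked(c)}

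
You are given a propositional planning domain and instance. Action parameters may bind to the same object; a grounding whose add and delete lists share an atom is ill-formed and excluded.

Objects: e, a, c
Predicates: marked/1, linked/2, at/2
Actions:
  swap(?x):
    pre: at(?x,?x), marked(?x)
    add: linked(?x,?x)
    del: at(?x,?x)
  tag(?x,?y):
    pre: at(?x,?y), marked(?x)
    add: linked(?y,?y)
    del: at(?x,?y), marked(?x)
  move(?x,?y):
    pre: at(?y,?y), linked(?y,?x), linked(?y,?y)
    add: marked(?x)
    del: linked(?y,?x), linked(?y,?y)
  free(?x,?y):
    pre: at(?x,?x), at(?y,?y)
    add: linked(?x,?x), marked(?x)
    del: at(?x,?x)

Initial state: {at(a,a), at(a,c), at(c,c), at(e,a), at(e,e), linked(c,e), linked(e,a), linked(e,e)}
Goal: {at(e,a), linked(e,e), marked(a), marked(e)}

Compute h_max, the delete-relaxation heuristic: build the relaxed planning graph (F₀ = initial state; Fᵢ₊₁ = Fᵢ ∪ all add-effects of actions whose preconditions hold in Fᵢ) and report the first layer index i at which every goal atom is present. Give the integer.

1

F0 = init (8 atoms)
F1 = F0 ∪ {linked(a,a), linked(c,c), marked(a), marked(c), marked(e)}  (13 atoms)
goal ⊆ F1  ⇒  h_max = 1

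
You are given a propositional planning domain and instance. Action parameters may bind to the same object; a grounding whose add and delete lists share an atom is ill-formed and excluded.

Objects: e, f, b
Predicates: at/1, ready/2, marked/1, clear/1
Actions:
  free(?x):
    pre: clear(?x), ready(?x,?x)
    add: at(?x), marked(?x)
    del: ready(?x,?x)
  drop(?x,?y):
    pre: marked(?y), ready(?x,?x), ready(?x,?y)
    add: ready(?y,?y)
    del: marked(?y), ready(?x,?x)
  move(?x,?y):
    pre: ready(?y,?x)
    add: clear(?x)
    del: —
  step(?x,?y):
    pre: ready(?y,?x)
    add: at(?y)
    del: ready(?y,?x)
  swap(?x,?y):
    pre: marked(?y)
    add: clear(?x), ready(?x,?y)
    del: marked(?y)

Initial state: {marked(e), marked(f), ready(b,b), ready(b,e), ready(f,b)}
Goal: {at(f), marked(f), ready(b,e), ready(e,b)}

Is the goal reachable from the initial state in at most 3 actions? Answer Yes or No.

No

1. move(b,f)  →  {clear(b), marked(e), marked(f), ready(b,b), ready(b,e), ready(f,b)}
2. free(b)  →  {at(b), clear(b), marked(b), marked(e), marked(f), ready(b,e), ready(f,b)}
3. step(b,f)  →  {at(b), at(f), clear(b), marked(b), marked(e), marked(f), ready(b,e)}
4. swap(e,b)  →  {at(b), at(f), clear(b), clear(e), marked(e), marked(f), ready(b,e), ready(e,b)}
optimal plan length = 4; 4 > 3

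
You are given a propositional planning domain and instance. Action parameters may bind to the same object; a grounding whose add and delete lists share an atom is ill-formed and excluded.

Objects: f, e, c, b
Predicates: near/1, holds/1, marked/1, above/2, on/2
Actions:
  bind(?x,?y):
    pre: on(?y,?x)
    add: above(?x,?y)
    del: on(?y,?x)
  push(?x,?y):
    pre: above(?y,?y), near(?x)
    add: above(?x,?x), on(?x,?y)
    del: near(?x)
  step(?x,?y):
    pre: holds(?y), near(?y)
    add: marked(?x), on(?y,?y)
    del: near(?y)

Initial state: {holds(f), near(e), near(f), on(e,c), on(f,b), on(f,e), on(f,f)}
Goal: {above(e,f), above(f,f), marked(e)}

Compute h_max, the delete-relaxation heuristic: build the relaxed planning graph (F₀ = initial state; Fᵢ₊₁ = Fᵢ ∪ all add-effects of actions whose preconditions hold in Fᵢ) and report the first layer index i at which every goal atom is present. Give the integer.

F0 = init (7 atoms)
F1 = F0 ∪ {above(b,f), above(c,e), above(e,f), above(f,f), marked(b), marked(c), marked(e), marked(f)}  (15 atoms)
goal ⊆ F1  ⇒  h_max = 1

1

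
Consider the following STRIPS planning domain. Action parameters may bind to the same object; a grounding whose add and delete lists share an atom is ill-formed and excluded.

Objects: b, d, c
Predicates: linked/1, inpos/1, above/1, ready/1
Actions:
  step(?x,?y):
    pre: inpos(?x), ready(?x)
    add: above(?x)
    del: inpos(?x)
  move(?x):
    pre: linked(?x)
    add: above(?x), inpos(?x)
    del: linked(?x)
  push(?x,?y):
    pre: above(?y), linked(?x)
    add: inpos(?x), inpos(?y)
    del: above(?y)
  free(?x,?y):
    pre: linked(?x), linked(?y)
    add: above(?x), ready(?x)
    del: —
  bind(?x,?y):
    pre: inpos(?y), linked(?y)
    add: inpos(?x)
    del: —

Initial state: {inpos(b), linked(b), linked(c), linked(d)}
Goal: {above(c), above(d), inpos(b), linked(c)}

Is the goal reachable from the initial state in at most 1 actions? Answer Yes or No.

1. move(d)  →  {above(d), inpos(b), inpos(d), linked(b), linked(c)}
2. free(c,b)  →  {above(c), above(d), inpos(b), inpos(d), linked(b), linked(c), ready(c)}
optimal plan length = 2; 2 > 1

No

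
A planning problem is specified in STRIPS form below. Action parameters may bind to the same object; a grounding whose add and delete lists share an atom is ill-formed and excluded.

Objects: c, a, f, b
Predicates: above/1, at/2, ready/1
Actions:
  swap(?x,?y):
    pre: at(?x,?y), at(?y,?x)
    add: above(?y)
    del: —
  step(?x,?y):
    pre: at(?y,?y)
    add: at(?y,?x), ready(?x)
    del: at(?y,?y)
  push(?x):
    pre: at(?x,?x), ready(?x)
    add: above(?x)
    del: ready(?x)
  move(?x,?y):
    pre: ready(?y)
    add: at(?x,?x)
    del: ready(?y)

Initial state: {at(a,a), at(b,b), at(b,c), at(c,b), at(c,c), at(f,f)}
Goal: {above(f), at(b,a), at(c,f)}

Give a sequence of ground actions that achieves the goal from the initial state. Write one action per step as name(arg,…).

swap(f,f); step(a,b); step(f,c)

1. swap(f,f)  →  {above(f), at(a,a), at(b,b), at(b,c), at(c,b), at(c,c), at(f,f)}
2. step(a,b)  →  {above(f), at(a,a), at(b,a), at(b,c), at(c,b), at(c,c), at(f,f), ready(a)}
3. step(f,c)  →  {above(f), at(a,a), at(b,a), at(b,c), at(c,b), at(c,f), at(f,f), ready(a), ready(f)}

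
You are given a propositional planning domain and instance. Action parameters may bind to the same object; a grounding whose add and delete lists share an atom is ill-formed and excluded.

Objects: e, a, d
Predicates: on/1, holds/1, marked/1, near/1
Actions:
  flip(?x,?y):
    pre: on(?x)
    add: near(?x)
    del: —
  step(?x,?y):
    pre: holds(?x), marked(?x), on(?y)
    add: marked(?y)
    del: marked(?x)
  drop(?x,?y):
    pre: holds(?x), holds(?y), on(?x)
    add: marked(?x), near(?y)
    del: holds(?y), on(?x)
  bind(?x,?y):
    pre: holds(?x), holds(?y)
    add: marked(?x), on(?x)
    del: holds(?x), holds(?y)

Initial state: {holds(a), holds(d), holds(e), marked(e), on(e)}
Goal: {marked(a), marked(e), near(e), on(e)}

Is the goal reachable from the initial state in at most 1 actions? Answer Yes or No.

1. flip(e,e)  →  {holds(a), holds(d), holds(e), marked(e), near(e), on(e)}
2. bind(a,e)  →  {holds(d), marked(a), marked(e), near(e), on(a), on(e)}
optimal plan length = 2; 2 > 1

No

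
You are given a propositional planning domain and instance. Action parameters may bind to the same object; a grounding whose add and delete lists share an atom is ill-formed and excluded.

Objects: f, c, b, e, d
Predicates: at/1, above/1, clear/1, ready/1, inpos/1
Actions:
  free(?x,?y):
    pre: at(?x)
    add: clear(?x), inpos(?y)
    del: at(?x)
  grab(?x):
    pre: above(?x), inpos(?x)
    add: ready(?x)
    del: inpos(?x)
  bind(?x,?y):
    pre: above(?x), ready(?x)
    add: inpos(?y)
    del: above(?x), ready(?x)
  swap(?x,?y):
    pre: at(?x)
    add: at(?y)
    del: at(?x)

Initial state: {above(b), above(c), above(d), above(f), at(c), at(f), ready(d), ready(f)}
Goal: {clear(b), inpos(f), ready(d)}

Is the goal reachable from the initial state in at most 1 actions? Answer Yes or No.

No

1. swap(f,b)  →  {above(b), above(c), above(d), above(f), at(b), at(c), ready(d), ready(f)}
2. free(b,f)  →  {above(b), above(c), above(d), above(f), at(c), clear(b), inpos(f), ready(d), ready(f)}
optimal plan length = 2; 2 > 1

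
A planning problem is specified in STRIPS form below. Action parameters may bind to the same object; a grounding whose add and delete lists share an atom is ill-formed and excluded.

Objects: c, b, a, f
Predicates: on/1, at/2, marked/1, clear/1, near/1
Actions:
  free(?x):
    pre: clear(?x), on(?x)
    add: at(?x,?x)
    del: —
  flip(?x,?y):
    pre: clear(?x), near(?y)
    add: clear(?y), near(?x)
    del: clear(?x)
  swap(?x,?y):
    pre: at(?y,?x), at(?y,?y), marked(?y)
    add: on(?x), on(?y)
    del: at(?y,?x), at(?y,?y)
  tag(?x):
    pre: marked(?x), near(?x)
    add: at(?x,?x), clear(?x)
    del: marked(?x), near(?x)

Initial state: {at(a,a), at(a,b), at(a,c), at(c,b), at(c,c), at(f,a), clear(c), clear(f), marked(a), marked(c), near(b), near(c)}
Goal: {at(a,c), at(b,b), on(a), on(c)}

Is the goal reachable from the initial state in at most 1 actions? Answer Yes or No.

1. flip(c,b)  →  {at(a,a), at(a,b), at(a,c), at(c,b), at(c,c), at(f,a), clear(b), clear(f), marked(a), marked(c), near(b), near(c)}
2. swap(c,c)  →  {at(a,a), at(a,b), at(a,c), at(c,b), at(f,a), clear(b), clear(f), marked(a), marked(c), near(b), near(c), on(c)}
3. swap(b,a)  →  {at(a,c), at(c,b), at(f,a), clear(b), clear(f), marked(a), marked(c), near(b), near(c), on(a), on(b), on(c)}
4. free(b)  →  {at(a,c), at(b,b), at(c,b), at(f,a), clear(b), clear(f), marked(a), marked(c), near(b), near(c), on(a), on(b), on(c)}
optimal plan length = 4; 4 > 1

No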